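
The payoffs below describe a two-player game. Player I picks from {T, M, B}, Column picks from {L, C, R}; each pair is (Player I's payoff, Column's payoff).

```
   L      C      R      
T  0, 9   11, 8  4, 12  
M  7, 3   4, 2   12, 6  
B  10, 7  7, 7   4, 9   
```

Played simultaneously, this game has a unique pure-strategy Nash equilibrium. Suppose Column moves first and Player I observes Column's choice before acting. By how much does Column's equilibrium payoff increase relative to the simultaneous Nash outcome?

2

Work backward from Player I's decision.
- L: Player I compares 0, 7, 10 and picks B; Column would get 7.
- C: Player I compares 11, 4, 7 and picks T; Column would get 8.
- R: Player I compares 4, 12, 4 and picks M; Column would get 6.
Maximizing over 7, 8, 6, Column chooses C. Subgame-perfect outcome: (T, C) with payoffs (11, 8).
Now find the simultaneous Nash equilibrium.
Player I's best replies: L→B; C→T; R→M.
Column's best replies: T→R; M→R; B→R.
The unique mutual best reply is (M, R), giving (12, 6).
Column's commitment gain: 8 − 6 = 2.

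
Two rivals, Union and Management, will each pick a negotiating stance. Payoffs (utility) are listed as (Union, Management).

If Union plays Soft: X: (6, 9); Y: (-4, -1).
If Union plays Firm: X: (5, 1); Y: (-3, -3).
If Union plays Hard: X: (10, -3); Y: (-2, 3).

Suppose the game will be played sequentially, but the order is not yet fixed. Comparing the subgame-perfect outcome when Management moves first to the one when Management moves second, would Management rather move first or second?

If Union leads: Management's best replies are Soft→X, Firm→X, Hard→Y; Union's induced payoffs 6, 5, -2; outcome (Soft, X), payoffs (6, 9).
If Management leads: Union's best replies are X→Hard, Y→Hard; Management's induced payoffs -3, 3; outcome (Hard, Y), payoffs (-2, 3).
Management gets 3 moving first and 9 moving second, so Management prefers to move second.

second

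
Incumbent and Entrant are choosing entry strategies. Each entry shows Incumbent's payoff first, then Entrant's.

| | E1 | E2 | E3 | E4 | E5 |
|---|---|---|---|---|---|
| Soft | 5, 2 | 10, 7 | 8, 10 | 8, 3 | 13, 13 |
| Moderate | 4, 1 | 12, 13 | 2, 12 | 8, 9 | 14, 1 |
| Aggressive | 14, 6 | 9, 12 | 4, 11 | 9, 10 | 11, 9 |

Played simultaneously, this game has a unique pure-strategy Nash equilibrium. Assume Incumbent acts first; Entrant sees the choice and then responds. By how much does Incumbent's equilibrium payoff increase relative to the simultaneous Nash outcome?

Work backward from Entrant's decision.
- Soft: BR = E5, leader payoff 13.
- Moderate: BR = E2, leader payoff 12.
- Aggressive: BR = E2, leader payoff 9.
Among 13, 12, 9, the best is 13 at Soft. Subgame-perfect outcome: (Soft, E5) with payoffs (13, 13).
Under simultaneous play:
Incumbent's best replies: E1→Aggressive; E2→Moderate; E3→Soft; E4→Aggressive; E5→Moderate.
Entrant's best replies: Soft→E5; Moderate→E2; Aggressive→E2.
Only (Moderate, E2) has each player best-responding; Nash payoffs (12, 13).
Incumbent's commitment gain: 13 − 12 = 1.

1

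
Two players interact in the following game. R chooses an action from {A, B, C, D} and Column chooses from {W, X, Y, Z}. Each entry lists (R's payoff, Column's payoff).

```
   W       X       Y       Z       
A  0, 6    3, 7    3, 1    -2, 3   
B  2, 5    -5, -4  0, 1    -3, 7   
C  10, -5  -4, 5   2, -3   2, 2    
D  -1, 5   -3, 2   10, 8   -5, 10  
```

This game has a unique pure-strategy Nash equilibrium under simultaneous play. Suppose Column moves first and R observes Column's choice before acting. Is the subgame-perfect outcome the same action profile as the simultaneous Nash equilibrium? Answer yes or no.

no

Backward induction with Column moving first.
- W: R compares 0, 2, 10, -1 and picks C; Column would get -5.
- X: R compares 3, -5, -4, -3 and picks A; Column would get 7.
- Y: R compares 3, 0, 2, 10 and picks D; Column would get 8.
- Z: R compares -2, -3, 2, -5 and picks C; Column would get 2.
Maximizing over -5, 7, 8, 2, Column chooses Y. Subgame-perfect outcome: (D, Y) with payoffs (10, 8).
Now find the simultaneous Nash equilibrium.
R's best replies: W→C; X→A; Y→D; Z→C.
Column's best replies: A→X; B→Z; C→X; D→Z.
Only (A, X) has each player best-responding; Nash payoffs (3, 7).
Sequential outcome (D, Y) differs from the Nash profile (A, X).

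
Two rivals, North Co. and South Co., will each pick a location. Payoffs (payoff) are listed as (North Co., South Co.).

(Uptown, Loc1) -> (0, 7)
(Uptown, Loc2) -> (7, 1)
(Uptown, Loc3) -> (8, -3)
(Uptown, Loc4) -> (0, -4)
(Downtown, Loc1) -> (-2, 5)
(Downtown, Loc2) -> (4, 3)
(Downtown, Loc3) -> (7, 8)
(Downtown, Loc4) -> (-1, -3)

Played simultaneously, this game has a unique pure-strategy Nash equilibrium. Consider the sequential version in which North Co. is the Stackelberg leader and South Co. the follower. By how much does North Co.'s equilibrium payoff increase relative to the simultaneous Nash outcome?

Backward induction with North Co. moving first.
- Uptown → South Co. plays Loc1 (best of 7, 1, -3, -4); North Co. gets 0.
- Downtown → South Co. plays Loc3 (best of 5, 3, 8, -3); North Co. gets 7.
Maximizing over 0, 7, North Co. chooses Downtown. Subgame-perfect outcome: (Downtown, Loc3) with payoffs (7, 8).
Now find the simultaneous Nash equilibrium.
North Co.'s best replies: Loc1→Uptown; Loc2→Uptown; Loc3→Uptown; Loc4→Uptown.
South Co.'s best replies: Uptown→Loc1; Downtown→Loc3.
Only (Uptown, Loc1) has each player best-responding; Nash payoffs (0, 7).
North Co.'s commitment gain: 7 − 0 = 7.

7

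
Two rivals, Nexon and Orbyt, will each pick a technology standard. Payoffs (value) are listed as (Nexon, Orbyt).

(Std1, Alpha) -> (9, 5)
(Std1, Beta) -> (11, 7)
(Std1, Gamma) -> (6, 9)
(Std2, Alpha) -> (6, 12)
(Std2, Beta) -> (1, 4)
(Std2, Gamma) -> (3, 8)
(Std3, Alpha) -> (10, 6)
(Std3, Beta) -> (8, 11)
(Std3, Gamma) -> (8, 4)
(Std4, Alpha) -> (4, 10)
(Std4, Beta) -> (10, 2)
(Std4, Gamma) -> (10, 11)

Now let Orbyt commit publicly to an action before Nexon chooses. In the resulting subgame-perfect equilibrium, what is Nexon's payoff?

10

Backward induction with Orbyt moving first.
- Alpha → Nexon plays Std3 (best of 9, 6, 10, 4); Orbyt gets 6.
- Beta → Nexon plays Std1 (best of 11, 1, 8, 10); Orbyt gets 7.
- Gamma → Nexon plays Std4 (best of 6, 3, 8, 10); Orbyt gets 11.
Maximizing over 6, 7, 11, Orbyt chooses Gamma. Subgame-perfect outcome: (Std4, Gamma) with payoffs (10, 11).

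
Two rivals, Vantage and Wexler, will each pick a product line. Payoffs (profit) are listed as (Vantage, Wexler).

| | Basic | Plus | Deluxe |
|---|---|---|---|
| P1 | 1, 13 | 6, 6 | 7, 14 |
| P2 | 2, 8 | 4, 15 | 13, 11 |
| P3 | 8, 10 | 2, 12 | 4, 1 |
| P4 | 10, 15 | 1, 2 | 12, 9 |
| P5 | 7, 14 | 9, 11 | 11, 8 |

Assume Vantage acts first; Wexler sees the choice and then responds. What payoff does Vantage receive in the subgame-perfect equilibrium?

10

Wexler best-responds to each possible Vantage move:
- P1: BR = Deluxe, leader payoff 7.
- P2: BR = Plus, leader payoff 4.
- P3: BR = Plus, leader payoff 2.
- P4: BR = Basic, leader payoff 10.
- P5: BR = Basic, leader payoff 7.
Among 7, 4, 2, 10, 7, the best is 10 at P4. Subgame-perfect outcome: (P4, Basic) with payoffs (10, 15).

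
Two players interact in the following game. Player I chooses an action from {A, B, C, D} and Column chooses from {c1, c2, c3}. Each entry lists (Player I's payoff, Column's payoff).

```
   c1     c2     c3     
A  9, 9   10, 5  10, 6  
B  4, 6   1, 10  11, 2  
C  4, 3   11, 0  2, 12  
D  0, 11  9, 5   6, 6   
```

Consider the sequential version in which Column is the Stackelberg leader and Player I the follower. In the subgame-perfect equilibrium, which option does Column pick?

Player I best-responds to each possible Column move:
- c1: BR = A, leader payoff 9.
- c2: BR = C, leader payoff 0.
- c3: BR = B, leader payoff 2.
Column's induced payoffs are 9, 0, 2, so Column commits to c1. Subgame-perfect outcome: (A, c1) with payoffs (9, 9).

c1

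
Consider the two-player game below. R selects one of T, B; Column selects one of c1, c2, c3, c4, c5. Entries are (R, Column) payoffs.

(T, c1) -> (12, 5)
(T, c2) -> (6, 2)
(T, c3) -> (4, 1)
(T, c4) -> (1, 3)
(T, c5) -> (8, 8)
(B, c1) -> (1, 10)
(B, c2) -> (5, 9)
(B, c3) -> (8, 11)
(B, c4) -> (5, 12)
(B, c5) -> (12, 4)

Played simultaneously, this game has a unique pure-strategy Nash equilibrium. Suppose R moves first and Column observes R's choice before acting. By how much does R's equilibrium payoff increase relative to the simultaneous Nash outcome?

Work backward from Column's decision.
- T → Column plays c5 (best of 5, 2, 1, 3, 8); R gets 8.
- B → Column plays c4 (best of 10, 9, 11, 12, 4); R gets 5.
Maximizing over 8, 5, R chooses T. Subgame-perfect outcome: (T, c5) with payoffs (8, 8).
Under simultaneous play:
R's best replies: c1→T; c2→T; c3→B; c4→B; c5→B.
Column's best replies: T→c5; B→c4.
Only (B, c4) has each player best-responding; Nash payoffs (5, 12).
R's commitment gain: 8 − 5 = 3.

3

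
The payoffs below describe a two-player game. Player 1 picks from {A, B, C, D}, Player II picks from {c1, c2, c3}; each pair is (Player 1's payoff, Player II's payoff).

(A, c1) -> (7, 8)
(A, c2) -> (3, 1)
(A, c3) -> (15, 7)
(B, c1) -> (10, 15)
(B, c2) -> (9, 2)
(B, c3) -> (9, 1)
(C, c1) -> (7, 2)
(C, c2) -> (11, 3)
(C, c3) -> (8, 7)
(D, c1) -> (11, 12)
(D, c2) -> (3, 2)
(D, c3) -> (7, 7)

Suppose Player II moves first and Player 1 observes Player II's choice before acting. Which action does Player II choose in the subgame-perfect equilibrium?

c1

Solve by backward induction (Player II leads).
- c1 → Player 1 plays D (best of 7, 10, 7, 11); Player II gets 12.
- c2 → Player 1 plays C (best of 3, 9, 11, 3); Player II gets 3.
- c3 → Player 1 plays A (best of 15, 9, 8, 7); Player II gets 7.
Maximizing over 12, 3, 7, Player II chooses c1. Subgame-perfect outcome: (D, c1) with payoffs (11, 12).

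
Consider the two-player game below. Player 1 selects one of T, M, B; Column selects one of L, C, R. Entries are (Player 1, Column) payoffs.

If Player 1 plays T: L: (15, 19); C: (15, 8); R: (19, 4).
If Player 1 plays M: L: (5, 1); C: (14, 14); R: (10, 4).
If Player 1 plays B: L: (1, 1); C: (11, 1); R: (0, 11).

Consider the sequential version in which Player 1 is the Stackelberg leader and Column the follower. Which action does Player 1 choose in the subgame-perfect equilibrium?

Solve by backward induction (Player 1 leads).
- T → Column plays L (best of 19, 8, 4); Player 1 gets 15.
- M → Column plays C (best of 1, 14, 4); Player 1 gets 14.
- B → Column plays R (best of 1, 1, 11); Player 1 gets 0.
Among 15, 14, 0, the best is 15 at T. Subgame-perfect outcome: (T, L) with payoffs (15, 19).

T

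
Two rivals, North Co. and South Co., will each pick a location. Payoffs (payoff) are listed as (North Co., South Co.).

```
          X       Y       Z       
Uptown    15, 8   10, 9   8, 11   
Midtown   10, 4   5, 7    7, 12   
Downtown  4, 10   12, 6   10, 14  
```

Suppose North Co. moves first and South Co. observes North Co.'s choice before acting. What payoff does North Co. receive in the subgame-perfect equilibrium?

10

Work backward from South Co.'s decision.
- Uptown: South Co. compares 8, 9, 11 and picks Z; North Co. would get 8.
- Midtown: South Co. compares 4, 7, 12 and picks Z; North Co. would get 7.
- Downtown: South Co. compares 10, 6, 14 and picks Z; North Co. would get 10.
North Co.'s induced payoffs are 8, 7, 10, so North Co. commits to Downtown. Subgame-perfect outcome: (Downtown, Z) with payoffs (10, 14).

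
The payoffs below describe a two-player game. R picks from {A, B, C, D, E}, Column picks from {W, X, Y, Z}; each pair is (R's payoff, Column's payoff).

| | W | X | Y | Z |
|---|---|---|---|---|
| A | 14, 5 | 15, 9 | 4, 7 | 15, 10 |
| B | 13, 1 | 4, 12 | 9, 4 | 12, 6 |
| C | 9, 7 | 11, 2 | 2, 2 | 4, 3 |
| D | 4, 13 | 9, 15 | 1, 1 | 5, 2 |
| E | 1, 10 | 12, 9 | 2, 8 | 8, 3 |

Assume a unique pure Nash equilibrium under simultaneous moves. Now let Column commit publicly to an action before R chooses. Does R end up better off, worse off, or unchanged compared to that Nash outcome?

Solve by backward induction (Column leads).
- W: BR = A, leader payoff 5.
- X: BR = A, leader payoff 9.
- Y: BR = B, leader payoff 4.
- Z: BR = A, leader payoff 10.
Maximizing over 5, 9, 4, 10, Column chooses Z. Subgame-perfect outcome: (A, Z) with payoffs (15, 10).
Under simultaneous play:
R's best replies: W→A; X→A; Y→B; Z→A.
Column's best replies: A→Z; B→X; C→W; D→X; E→W.
The unique mutual best reply is (A, Z), giving (15, 10).
R earns 15 sequentially versus 15 at the Nash outcome: unchanged.

unchanged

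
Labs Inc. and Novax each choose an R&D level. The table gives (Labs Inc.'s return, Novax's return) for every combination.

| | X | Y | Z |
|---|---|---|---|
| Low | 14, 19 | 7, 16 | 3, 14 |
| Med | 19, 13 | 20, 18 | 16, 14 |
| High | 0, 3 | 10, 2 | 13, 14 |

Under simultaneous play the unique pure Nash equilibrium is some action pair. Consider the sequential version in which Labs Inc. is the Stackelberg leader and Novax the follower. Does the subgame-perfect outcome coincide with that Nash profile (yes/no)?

yes

Backward induction with Labs Inc. moving first.
- Low: Novax compares 19, 16, 14 and picks X; Labs Inc. would get 14.
- Med: Novax compares 13, 18, 14 and picks Y; Labs Inc. would get 20.
- High: Novax compares 3, 2, 14 and picks Z; Labs Inc. would get 13.
Labs Inc.'s induced payoffs are 14, 20, 13, so Labs Inc. commits to Med. Subgame-perfect outcome: (Med, Y) with payoffs (20, 18).
Under simultaneous play:
Labs Inc.'s best replies: X→Med; Y→Med; Z→Med.
Novax's best replies: Low→X; Med→Y; High→Z.
Only (Med, Y) has each player best-responding; Nash payoffs (20, 18).
Sequential outcome (Med, Y) coincides with the Nash profile (Med, Y).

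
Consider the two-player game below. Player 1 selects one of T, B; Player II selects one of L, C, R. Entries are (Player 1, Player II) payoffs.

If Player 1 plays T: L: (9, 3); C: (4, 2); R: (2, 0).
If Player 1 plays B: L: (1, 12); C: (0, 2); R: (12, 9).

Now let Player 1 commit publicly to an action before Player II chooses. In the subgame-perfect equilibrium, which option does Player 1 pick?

T

Work backward from Player II's decision.
- T: BR = L, leader payoff 9.
- B: BR = L, leader payoff 1.
Player 1's induced payoffs are 9, 1, so Player 1 commits to T. Subgame-perfect outcome: (T, L) with payoffs (9, 3).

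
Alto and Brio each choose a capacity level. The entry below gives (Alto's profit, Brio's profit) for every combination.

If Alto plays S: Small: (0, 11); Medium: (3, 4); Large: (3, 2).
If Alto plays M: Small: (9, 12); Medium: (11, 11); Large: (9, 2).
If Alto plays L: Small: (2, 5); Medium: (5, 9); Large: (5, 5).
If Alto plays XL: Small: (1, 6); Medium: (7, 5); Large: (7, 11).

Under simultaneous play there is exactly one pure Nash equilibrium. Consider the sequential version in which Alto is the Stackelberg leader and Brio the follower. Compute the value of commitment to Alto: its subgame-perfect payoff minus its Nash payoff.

0

Brio best-responds to each possible Alto move:
- S: Brio compares 11, 4, 2 and picks Small; Alto would get 0.
- M: Brio compares 12, 11, 2 and picks Small; Alto would get 9.
- L: Brio compares 5, 9, 5 and picks Medium; Alto would get 5.
- XL: Brio compares 6, 5, 11 and picks Large; Alto would get 7.
Maximizing over 0, 9, 5, 7, Alto chooses M. Subgame-perfect outcome: (M, Small) with payoffs (9, 12).
Under simultaneous play:
Alto's best replies: Small→M; Medium→M; Large→M.
Brio's best replies: S→Small; M→Small; L→Medium; XL→Large.
Only (M, Small) has each player best-responding; Nash payoffs (9, 12).
Alto's commitment gain: 9 − 9 = 0.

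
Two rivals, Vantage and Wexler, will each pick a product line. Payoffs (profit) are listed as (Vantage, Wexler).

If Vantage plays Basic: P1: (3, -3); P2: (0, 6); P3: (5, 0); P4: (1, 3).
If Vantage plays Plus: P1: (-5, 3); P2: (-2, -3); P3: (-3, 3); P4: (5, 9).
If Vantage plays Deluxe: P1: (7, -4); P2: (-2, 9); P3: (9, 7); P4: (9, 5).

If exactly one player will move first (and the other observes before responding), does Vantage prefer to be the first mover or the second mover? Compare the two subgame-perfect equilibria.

second

If Vantage leads: Wexler's best replies are Basic→P2, Plus→P4, Deluxe→P2; Vantage's induced payoffs 0, 5, -2; outcome (Plus, P4), payoffs (5, 9).
If Wexler leads: Vantage's best replies are P1→Deluxe, P2→Basic, P3→Deluxe, P4→Deluxe; Wexler's induced payoffs -4, 6, 7, 5; outcome (Deluxe, P3), payoffs (9, 7).
Vantage gets 5 moving first and 9 moving second, so Vantage prefers to move second.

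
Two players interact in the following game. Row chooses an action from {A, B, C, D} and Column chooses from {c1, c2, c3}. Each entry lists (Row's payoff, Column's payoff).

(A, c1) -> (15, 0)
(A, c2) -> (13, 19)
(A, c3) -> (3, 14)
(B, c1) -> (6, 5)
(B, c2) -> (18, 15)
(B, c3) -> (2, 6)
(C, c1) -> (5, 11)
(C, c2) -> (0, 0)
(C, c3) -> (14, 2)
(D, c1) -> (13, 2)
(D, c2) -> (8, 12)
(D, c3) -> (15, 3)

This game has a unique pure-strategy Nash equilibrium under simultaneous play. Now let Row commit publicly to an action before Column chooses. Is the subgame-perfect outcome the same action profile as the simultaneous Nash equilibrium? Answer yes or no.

yes

Work backward from Column's decision.
- A: Column compares 0, 19, 14 and picks c2; Row would get 13.
- B: Column compares 5, 15, 6 and picks c2; Row would get 18.
- C: Column compares 11, 0, 2 and picks c1; Row would get 5.
- D: Column compares 2, 12, 3 and picks c2; Row would get 8.
Among 13, 18, 5, 8, the best is 18 at B. Subgame-perfect outcome: (B, c2) with payoffs (18, 15).
Under simultaneous play:
Row's best replies: c1→A; c2→B; c3→D.
Column's best replies: A→c2; B→c2; C→c1; D→c2.
The unique mutual best reply is (B, c2), giving (18, 15).
Sequential outcome (B, c2) coincides with the Nash profile (B, c2).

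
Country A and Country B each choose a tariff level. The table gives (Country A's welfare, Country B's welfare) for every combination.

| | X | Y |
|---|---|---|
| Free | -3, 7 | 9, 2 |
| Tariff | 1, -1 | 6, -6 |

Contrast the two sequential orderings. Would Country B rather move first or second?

If Country A leads: Country B's best replies are Free→X, Tariff→X; Country A's induced payoffs -3, 1; outcome (Tariff, X), payoffs (1, -1).
If Country B leads: Country A's best replies are X→Tariff, Y→Free; Country B's induced payoffs -1, 2; outcome (Free, Y), payoffs (9, 2).
Country B gets 2 moving first and -1 moving second, so Country B prefers to move first.

first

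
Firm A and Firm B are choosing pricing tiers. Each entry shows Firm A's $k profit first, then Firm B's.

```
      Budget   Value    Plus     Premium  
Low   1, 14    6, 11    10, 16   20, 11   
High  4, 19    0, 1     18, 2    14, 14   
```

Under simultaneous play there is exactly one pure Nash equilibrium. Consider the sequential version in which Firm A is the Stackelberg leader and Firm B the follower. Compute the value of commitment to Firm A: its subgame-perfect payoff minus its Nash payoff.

6

Solve by backward induction (Firm A leads).
- Low: Firm B compares 14, 11, 16, 11 and picks Plus; Firm A would get 10.
- High: Firm B compares 19, 1, 2, 14 and picks Budget; Firm A would get 4.
Maximizing over 10, 4, Firm A chooses Low. Subgame-perfect outcome: (Low, Plus) with payoffs (10, 16).
For the simultaneous game, intersect best replies.
Firm A's best replies: Budget→High; Value→Low; Plus→High; Premium→Low.
Firm B's best replies: Low→Plus; High→Budget.
The unique mutual best reply is (High, Budget), giving (4, 19).
Firm A's commitment gain: 10 − 4 = 6.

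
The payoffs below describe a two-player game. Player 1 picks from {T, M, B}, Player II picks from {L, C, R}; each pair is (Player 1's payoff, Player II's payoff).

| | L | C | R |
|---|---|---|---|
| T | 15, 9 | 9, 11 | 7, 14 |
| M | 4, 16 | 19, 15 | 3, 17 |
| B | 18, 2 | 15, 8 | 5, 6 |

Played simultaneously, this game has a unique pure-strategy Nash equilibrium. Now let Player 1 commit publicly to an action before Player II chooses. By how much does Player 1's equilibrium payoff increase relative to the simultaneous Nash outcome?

Solve by backward induction (Player 1 leads).
- T: Player II compares 9, 11, 14 and picks R; Player 1 would get 7.
- M: Player II compares 16, 15, 17 and picks R; Player 1 would get 3.
- B: Player II compares 2, 8, 6 and picks C; Player 1 would get 15.
Player 1's induced payoffs are 7, 3, 15, so Player 1 commits to B. Subgame-perfect outcome: (B, C) with payoffs (15, 8).
Under simultaneous play:
Player 1's best replies: L→B; C→M; R→T.
Player II's best replies: T→R; M→R; B→C.
The unique mutual best reply is (T, R), giving (7, 14).
Player 1's commitment gain: 15 − 7 = 8.

8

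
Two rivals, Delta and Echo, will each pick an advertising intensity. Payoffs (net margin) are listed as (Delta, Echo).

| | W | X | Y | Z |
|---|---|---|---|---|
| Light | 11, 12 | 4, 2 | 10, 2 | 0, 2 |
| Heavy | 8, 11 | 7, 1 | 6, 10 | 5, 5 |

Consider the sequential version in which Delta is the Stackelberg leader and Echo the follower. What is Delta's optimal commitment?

Light

Work backward from Echo's decision.
- Light → Echo plays W (best of 12, 2, 2, 2); Delta gets 11.
- Heavy → Echo plays W (best of 11, 1, 10, 5); Delta gets 8.
Among 11, 8, the best is 11 at Light. Subgame-perfect outcome: (Light, W) with payoffs (11, 12).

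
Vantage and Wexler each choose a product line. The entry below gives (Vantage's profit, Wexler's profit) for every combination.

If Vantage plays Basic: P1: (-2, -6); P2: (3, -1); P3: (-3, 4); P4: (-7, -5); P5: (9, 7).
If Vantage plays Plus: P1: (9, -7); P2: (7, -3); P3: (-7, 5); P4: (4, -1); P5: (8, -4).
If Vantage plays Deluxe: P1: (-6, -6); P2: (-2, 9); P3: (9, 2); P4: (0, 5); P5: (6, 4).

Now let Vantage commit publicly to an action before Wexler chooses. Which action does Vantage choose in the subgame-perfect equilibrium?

Basic

Wexler best-responds to each possible Vantage move:
- Basic: Wexler compares -6, -1, 4, -5, 7 and picks P5; Vantage would get 9.
- Plus: Wexler compares -7, -3, 5, -1, -4 and picks P3; Vantage would get -7.
- Deluxe: Wexler compares -6, 9, 2, 5, 4 and picks P2; Vantage would get -2.
Vantage's induced payoffs are 9, -7, -2, so Vantage commits to Basic. Subgame-perfect outcome: (Basic, P5) with payoffs (9, 7).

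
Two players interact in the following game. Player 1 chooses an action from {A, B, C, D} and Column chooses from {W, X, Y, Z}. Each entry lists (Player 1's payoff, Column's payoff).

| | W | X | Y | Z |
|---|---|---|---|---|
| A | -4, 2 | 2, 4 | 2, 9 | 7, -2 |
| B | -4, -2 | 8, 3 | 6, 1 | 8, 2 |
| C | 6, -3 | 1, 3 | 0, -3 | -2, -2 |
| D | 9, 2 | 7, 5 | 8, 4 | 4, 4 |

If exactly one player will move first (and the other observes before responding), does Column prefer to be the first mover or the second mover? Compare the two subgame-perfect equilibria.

first

If Player 1 leads: Column's best replies are A→Y, B→X, C→X, D→X; Player 1's induced payoffs 2, 8, 1, 7; outcome (B, X), payoffs (8, 3).
If Column leads: Player 1's best replies are W→D, X→B, Y→D, Z→B; Column's induced payoffs 2, 3, 4, 2; outcome (D, Y), payoffs (8, 4).
Column gets 4 moving first and 3 moving second, so Column prefers to move first.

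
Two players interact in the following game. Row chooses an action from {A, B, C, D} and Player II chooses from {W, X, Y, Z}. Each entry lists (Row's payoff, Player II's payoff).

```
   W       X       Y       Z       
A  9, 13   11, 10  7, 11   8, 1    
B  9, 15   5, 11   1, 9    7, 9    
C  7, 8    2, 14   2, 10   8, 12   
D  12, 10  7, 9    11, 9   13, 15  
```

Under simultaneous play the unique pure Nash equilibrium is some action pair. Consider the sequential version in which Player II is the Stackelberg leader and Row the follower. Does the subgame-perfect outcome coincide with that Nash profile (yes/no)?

yes

Work backward from Row's decision.
- W: BR = D, leader payoff 10.
- X: BR = A, leader payoff 10.
- Y: BR = D, leader payoff 9.
- Z: BR = D, leader payoff 15.
Among 10, 10, 9, 15, the best is 15 at Z. Subgame-perfect outcome: (D, Z) with payoffs (13, 15).
Now find the simultaneous Nash equilibrium.
Row's best replies: W→D; X→A; Y→D; Z→D.
Player II's best replies: A→W; B→W; C→X; D→Z.
The unique mutual best reply is (D, Z), giving (13, 15).
Sequential outcome (D, Z) coincides with the Nash profile (D, Z).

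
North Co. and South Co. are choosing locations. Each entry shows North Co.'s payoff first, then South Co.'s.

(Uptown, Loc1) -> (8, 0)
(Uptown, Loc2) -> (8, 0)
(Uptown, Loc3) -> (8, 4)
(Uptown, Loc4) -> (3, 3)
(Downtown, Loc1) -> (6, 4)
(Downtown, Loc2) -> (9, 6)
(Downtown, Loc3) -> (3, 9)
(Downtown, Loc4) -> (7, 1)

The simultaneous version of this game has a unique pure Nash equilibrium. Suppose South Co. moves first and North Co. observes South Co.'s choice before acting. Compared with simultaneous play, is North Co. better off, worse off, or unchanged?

Backward induction with South Co. moving first.
- Loc1: BR = Uptown, leader payoff 0.
- Loc2: BR = Downtown, leader payoff 6.
- Loc3: BR = Uptown, leader payoff 4.
- Loc4: BR = Downtown, leader payoff 1.
South Co.'s induced payoffs are 0, 6, 4, 1, so South Co. commits to Loc2. Subgame-perfect outcome: (Downtown, Loc2) with payoffs (9, 6).
For the simultaneous game, intersect best replies.
North Co.'s best replies: Loc1→Uptown; Loc2→Downtown; Loc3→Uptown; Loc4→Downtown.
South Co.'s best replies: Uptown→Loc3; Downtown→Loc3.
Only (Uptown, Loc3) has each player best-responding; Nash payoffs (8, 4).
North Co. earns 9 sequentially versus 8 at the Nash outcome: better off.

better off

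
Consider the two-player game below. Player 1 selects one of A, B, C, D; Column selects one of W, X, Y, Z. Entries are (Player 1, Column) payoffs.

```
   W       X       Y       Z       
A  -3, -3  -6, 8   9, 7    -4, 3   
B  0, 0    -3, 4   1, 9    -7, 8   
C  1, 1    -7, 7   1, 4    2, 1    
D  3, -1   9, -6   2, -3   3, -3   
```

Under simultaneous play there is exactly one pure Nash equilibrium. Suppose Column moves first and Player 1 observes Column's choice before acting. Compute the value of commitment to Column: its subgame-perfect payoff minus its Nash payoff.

Solve by backward induction (Column leads).
- W: BR = D, leader payoff -1.
- X: BR = D, leader payoff -6.
- Y: BR = A, leader payoff 7.
- Z: BR = D, leader payoff -3.
Column's induced payoffs are -1, -6, 7, -3, so Column commits to Y. Subgame-perfect outcome: (A, Y) with payoffs (9, 7).
For the simultaneous game, intersect best replies.
Player 1's best replies: W→D; X→D; Y→A; Z→D.
Column's best replies: A→X; B→Y; C→X; D→W.
Only (D, W) has each player best-responding; Nash payoffs (3, -1).
Column's commitment gain: 7 − -1 = 8.

8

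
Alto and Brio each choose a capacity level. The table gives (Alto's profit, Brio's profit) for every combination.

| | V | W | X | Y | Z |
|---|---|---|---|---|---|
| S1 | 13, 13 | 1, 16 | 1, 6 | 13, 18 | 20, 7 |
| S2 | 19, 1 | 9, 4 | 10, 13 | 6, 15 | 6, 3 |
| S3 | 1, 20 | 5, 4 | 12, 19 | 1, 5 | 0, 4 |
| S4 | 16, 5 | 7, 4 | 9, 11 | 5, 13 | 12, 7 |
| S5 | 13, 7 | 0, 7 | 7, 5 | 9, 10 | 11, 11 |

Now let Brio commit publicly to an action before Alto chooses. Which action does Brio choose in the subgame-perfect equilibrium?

Solve by backward induction (Brio leads).
- V: Alto compares 13, 19, 1, 16, 13 and picks S2; Brio would get 1.
- W: Alto compares 1, 9, 5, 7, 0 and picks S2; Brio would get 4.
- X: Alto compares 1, 10, 12, 9, 7 and picks S3; Brio would get 19.
- Y: Alto compares 13, 6, 1, 5, 9 and picks S1; Brio would get 18.
- Z: Alto compares 20, 6, 0, 12, 11 and picks S1; Brio would get 7.
Brio's induced payoffs are 1, 4, 19, 18, 7, so Brio commits to X. Subgame-perfect outcome: (S3, X) with payoffs (12, 19).

X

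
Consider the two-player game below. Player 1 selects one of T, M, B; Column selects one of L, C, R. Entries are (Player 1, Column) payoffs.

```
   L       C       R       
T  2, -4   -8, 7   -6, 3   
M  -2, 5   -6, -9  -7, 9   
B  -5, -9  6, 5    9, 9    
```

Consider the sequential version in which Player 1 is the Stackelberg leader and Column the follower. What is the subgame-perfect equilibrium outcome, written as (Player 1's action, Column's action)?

Solve by backward induction (Player 1 leads).
- T: BR = C, leader payoff -8.
- M: BR = R, leader payoff -7.
- B: BR = R, leader payoff 9.
Among -8, -7, 9, the best is 9 at B. Subgame-perfect outcome: (B, R) with payoffs (9, 9).

(B, R)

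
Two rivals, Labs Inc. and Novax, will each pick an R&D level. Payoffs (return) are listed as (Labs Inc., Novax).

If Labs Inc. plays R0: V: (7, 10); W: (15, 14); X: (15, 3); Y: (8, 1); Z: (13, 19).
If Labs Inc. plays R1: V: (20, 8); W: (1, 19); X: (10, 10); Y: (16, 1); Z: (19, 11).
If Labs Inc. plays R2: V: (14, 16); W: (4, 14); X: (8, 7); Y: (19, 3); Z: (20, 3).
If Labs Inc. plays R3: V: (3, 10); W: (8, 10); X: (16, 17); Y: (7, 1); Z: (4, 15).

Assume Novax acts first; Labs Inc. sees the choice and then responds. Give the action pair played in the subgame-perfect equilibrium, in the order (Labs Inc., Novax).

Labs Inc. best-responds to each possible Novax move:
- V: Labs Inc. compares 7, 20, 14, 3 and picks R1; Novax would get 8.
- W: Labs Inc. compares 15, 1, 4, 8 and picks R0; Novax would get 14.
- X: Labs Inc. compares 15, 10, 8, 16 and picks R3; Novax would get 17.
- Y: Labs Inc. compares 8, 16, 19, 7 and picks R2; Novax would get 3.
- Z: Labs Inc. compares 13, 19, 20, 4 and picks R2; Novax would get 3.
Maximizing over 8, 14, 17, 3, 3, Novax chooses X. Subgame-perfect outcome: (R3, X) with payoffs (16, 17).

(R3, X)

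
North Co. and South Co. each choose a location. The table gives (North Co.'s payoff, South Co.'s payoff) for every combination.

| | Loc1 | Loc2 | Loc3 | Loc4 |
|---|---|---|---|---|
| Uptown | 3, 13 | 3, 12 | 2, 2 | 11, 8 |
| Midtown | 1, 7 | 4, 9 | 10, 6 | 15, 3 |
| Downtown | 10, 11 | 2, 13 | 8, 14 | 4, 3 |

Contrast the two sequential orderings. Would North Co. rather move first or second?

If North Co. leads: South Co.'s best replies are Uptown→Loc1, Midtown→Loc2, Downtown→Loc3; North Co.'s induced payoffs 3, 4, 8; outcome (Downtown, Loc3), payoffs (8, 14).
If South Co. leads: North Co.'s best replies are Loc1→Downtown, Loc2→Midtown, Loc3→Midtown, Loc4→Midtown; South Co.'s induced payoffs 11, 9, 6, 3; outcome (Downtown, Loc1), payoffs (10, 11).
North Co. gets 8 moving first and 10 moving second, so North Co. prefers to move second.

second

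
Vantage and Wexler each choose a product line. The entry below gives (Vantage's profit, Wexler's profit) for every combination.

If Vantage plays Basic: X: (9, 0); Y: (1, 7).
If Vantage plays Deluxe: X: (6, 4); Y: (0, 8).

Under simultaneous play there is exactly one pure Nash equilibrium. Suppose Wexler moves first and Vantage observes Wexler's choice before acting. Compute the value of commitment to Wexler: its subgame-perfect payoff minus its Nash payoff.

0

Work backward from Vantage's decision.
- X: BR = Basic, leader payoff 0.
- Y: BR = Basic, leader payoff 7.
Wexler's induced payoffs are 0, 7, so Wexler commits to Y. Subgame-perfect outcome: (Basic, Y) with payoffs (1, 7).
For the simultaneous game, intersect best replies.
Vantage's best replies: X→Basic; Y→Basic.
Wexler's best replies: Basic→Y; Deluxe→Y.
The unique mutual best reply is (Basic, Y), giving (1, 7).
Wexler's commitment gain: 7 − 7 = 0.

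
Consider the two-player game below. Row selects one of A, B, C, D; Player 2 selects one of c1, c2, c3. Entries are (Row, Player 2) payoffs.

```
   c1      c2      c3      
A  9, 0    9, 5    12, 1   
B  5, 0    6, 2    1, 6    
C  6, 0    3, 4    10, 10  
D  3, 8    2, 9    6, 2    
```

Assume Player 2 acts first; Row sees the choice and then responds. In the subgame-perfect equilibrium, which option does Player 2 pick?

c2

Solve by backward induction (Player 2 leads).
- c1 → Row plays A (best of 9, 5, 6, 3); Player 2 gets 0.
- c2 → Row plays A (best of 9, 6, 3, 2); Player 2 gets 5.
- c3 → Row plays A (best of 12, 1, 10, 6); Player 2 gets 1.
Among 0, 5, 1, the best is 5 at c2. Subgame-perfect outcome: (A, c2) with payoffs (9, 5).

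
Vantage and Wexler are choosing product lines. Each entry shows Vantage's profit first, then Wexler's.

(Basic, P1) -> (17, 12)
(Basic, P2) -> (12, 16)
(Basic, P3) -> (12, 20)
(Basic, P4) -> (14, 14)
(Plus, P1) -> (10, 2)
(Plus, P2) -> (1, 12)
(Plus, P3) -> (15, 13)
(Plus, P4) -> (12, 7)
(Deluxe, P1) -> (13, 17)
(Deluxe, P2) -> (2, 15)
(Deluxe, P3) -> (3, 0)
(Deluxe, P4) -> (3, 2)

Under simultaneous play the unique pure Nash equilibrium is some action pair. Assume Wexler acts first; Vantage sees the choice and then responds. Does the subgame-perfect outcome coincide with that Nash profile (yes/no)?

Work backward from Vantage's decision.
- P1: BR = Basic, leader payoff 12.
- P2: BR = Basic, leader payoff 16.
- P3: BR = Plus, leader payoff 13.
- P4: BR = Basic, leader payoff 14.
Wexler's induced payoffs are 12, 16, 13, 14, so Wexler commits to P2. Subgame-perfect outcome: (Basic, P2) with payoffs (12, 16).
Now find the simultaneous Nash equilibrium.
Vantage's best replies: P1→Basic; P2→Basic; P3→Plus; P4→Basic.
Wexler's best replies: Basic→P3; Plus→P3; Deluxe→P1.
Only (Plus, P3) has each player best-responding; Nash payoffs (15, 13).
Sequential outcome (Basic, P2) differs from the Nash profile (Plus, P3).

no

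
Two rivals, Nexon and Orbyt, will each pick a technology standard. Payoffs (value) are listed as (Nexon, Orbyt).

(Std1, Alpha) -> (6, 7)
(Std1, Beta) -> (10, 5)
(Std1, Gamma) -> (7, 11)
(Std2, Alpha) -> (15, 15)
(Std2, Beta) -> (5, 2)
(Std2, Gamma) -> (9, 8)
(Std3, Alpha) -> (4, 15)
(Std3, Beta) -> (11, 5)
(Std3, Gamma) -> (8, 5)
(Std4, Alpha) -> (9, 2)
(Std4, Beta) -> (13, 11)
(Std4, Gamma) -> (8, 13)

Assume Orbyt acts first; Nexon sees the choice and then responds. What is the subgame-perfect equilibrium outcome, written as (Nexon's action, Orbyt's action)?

Backward induction with Orbyt moving first.
- Alpha → Nexon plays Std2 (best of 6, 15, 4, 9); Orbyt gets 15.
- Beta → Nexon plays Std4 (best of 10, 5, 11, 13); Orbyt gets 11.
- Gamma → Nexon plays Std2 (best of 7, 9, 8, 8); Orbyt gets 8.
Among 15, 11, 8, the best is 15 at Alpha. Subgame-perfect outcome: (Std2, Alpha) with payoffs (15, 15).

(Std2, Alpha)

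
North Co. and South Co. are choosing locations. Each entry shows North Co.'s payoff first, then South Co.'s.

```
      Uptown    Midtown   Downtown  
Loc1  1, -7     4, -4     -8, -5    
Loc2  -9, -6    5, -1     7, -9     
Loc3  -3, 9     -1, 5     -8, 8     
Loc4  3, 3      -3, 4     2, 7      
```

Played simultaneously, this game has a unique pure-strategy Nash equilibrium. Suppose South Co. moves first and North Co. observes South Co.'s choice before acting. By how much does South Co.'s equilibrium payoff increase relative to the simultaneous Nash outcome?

4

Solve by backward induction (South Co. leads).
- Uptown → North Co. plays Loc4 (best of 1, -9, -3, 3); South Co. gets 3.
- Midtown → North Co. plays Loc2 (best of 4, 5, -1, -3); South Co. gets -1.
- Downtown → North Co. plays Loc2 (best of -8, 7, -8, 2); South Co. gets -9.
Among 3, -1, -9, the best is 3 at Uptown. Subgame-perfect outcome: (Loc4, Uptown) with payoffs (3, 3).
Now find the simultaneous Nash equilibrium.
North Co.'s best replies: Uptown→Loc4; Midtown→Loc2; Downtown→Loc2.
South Co.'s best replies: Loc1→Midtown; Loc2→Midtown; Loc3→Uptown; Loc4→Downtown.
Only (Loc2, Midtown) has each player best-responding; Nash payoffs (5, -1).
South Co.'s commitment gain: 3 − -1 = 4.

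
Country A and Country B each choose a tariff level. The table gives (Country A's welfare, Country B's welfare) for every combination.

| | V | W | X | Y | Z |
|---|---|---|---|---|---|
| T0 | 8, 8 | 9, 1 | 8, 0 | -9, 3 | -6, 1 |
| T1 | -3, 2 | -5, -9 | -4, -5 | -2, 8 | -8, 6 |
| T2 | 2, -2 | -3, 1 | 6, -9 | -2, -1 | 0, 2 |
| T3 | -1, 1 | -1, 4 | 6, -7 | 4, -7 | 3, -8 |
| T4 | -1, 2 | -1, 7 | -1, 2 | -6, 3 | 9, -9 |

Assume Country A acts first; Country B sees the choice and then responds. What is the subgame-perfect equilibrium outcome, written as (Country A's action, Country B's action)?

Backward induction with Country A moving first.
- T0: BR = V, leader payoff 8.
- T1: BR = Y, leader payoff -2.
- T2: BR = Z, leader payoff 0.
- T3: BR = W, leader payoff -1.
- T4: BR = W, leader payoff -1.
Among 8, -2, 0, -1, -1, the best is 8 at T0. Subgame-perfect outcome: (T0, V) with payoffs (8, 8).

(T0, V)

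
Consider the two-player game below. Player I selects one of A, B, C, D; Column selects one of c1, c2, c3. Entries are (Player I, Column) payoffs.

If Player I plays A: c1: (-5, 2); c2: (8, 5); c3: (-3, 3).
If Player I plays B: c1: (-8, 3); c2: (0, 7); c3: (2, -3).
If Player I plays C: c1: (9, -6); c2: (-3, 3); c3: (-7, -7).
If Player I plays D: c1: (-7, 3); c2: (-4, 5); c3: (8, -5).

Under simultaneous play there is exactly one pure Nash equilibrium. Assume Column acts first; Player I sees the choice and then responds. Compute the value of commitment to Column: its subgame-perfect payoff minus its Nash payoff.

0

Solve by backward induction (Column leads).
- c1 → Player I plays C (best of -5, -8, 9, -7); Column gets -6.
- c2 → Player I plays A (best of 8, 0, -3, -4); Column gets 5.
- c3 → Player I plays D (best of -3, 2, -7, 8); Column gets -5.
Maximizing over -6, 5, -5, Column chooses c2. Subgame-perfect outcome: (A, c2) with payoffs (8, 5).
Now find the simultaneous Nash equilibrium.
Player I's best replies: c1→C; c2→A; c3→D.
Column's best replies: A→c2; B→c2; C→c2; D→c2.
The unique mutual best reply is (A, c2), giving (8, 5).
Column's commitment gain: 5 − 5 = 0.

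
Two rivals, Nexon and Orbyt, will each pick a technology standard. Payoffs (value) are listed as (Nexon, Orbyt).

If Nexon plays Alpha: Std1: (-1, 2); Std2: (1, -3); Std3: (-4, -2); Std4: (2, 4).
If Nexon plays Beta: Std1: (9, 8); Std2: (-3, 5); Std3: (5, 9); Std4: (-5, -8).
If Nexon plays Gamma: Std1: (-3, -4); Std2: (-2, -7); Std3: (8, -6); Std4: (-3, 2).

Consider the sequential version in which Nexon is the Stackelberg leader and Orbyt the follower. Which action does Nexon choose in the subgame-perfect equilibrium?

Backward induction with Nexon moving first.
- Alpha → Orbyt plays Std4 (best of 2, -3, -2, 4); Nexon gets 2.
- Beta → Orbyt plays Std3 (best of 8, 5, 9, -8); Nexon gets 5.
- Gamma → Orbyt plays Std4 (best of -4, -7, -6, 2); Nexon gets -3.
Among 2, 5, -3, the best is 5 at Beta. Subgame-perfect outcome: (Beta, Std3) with payoffs (5, 9).

Beta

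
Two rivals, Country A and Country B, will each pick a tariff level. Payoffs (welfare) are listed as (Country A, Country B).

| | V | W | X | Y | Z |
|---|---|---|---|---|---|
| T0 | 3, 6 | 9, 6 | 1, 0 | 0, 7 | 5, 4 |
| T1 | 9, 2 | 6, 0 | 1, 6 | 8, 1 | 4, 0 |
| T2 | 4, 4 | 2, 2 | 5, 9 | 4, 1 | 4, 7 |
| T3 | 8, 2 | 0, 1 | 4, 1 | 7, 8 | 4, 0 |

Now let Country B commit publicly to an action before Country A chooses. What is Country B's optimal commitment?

X

Work backward from Country A's decision.
- V → Country A plays T1 (best of 3, 9, 4, 8); Country B gets 2.
- W → Country A plays T0 (best of 9, 6, 2, 0); Country B gets 6.
- X → Country A plays T2 (best of 1, 1, 5, 4); Country B gets 9.
- Y → Country A plays T1 (best of 0, 8, 4, 7); Country B gets 1.
- Z → Country A plays T0 (best of 5, 4, 4, 4); Country B gets 4.
Maximizing over 2, 6, 9, 1, 4, Country B chooses X. Subgame-perfect outcome: (T2, X) with payoffs (5, 9).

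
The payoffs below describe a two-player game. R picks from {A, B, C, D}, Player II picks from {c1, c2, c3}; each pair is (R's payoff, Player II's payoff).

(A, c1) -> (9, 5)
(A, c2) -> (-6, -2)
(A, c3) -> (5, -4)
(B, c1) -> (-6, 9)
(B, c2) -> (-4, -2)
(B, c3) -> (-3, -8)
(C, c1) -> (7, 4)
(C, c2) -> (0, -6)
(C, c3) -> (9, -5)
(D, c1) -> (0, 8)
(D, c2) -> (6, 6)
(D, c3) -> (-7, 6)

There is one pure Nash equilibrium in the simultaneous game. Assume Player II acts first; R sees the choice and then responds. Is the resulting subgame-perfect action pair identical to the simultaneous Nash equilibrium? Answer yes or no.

no

Solve by backward induction (Player II leads).
- c1: BR = A, leader payoff 5.
- c2: BR = D, leader payoff 6.
- c3: BR = C, leader payoff -5.
Maximizing over 5, 6, -5, Player II chooses c2. Subgame-perfect outcome: (D, c2) with payoffs (6, 6).
For the simultaneous game, intersect best replies.
R's best replies: c1→A; c2→D; c3→C.
Player II's best replies: A→c1; B→c1; C→c1; D→c1.
Only (A, c1) has each player best-responding; Nash payoffs (9, 5).
Sequential outcome (D, c2) differs from the Nash profile (A, c1).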